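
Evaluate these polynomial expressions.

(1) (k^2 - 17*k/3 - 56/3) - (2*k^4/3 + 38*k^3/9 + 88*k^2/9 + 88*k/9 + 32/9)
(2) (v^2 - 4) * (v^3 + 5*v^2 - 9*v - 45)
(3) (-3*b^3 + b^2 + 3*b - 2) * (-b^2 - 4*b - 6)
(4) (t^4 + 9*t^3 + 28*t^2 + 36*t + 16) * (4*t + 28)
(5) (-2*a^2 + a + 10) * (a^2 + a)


(1) = -2*k^4/3 - 38*k^3/9 - 79*k^2/9 - 139*k/9 - 200/9
(2) = v^5 + 5*v^4 - 13*v^3 - 65*v^2 + 36*v + 180
(3) = 3*b^5 + 11*b^4 + 11*b^3 - 16*b^2 - 10*b + 12
(4) = 4*t^5 + 64*t^4 + 364*t^3 + 928*t^2 + 1072*t + 448
(5) = -2*a^4 - a^3 + 11*a^2 + 10*a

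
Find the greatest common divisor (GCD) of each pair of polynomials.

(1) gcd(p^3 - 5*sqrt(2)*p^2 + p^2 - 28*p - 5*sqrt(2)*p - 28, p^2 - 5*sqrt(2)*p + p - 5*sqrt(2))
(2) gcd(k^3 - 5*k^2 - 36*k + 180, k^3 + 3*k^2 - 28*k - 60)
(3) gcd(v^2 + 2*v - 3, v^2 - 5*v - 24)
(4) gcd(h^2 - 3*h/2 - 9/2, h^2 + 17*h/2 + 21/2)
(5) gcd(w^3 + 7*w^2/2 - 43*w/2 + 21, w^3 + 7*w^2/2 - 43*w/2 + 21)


(1) = p + 1
(2) = gcd((k - 6)*(k - 5)*(k + 6), (k - 5)*(k + 2)*(k + 6)) = k^2 + k - 30
(3) = v + 3
(4) = h + 3/2
(5) = w^3 + 7*w^2/2 - 43*w/2 + 21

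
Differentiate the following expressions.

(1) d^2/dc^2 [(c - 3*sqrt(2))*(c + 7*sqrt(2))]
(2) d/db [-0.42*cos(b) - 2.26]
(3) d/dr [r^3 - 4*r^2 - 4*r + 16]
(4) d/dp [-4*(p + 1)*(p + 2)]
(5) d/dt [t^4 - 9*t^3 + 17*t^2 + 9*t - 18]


(1) = 2
(2) = 0.42*sin(b)
(3) = 3*r^2 - 8*r - 4
(4) = -8*p - 12
(5) = 4*t^3 - 27*t^2 + 34*t + 9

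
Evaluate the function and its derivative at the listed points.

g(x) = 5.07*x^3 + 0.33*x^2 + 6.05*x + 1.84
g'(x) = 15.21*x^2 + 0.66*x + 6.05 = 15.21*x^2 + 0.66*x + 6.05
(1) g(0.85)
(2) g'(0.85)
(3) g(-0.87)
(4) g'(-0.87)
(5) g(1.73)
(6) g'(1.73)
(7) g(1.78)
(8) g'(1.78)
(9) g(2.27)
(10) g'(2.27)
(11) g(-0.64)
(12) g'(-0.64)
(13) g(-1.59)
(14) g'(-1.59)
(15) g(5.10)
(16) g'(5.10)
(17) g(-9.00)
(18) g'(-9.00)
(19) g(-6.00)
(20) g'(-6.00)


(1) = 10.33
(2) = 17.60
(3) = -6.51
(4) = 16.99
(5) = 39.55
(6) = 52.71
(7) = 42.25
(8) = 55.42
(9) = 76.58
(10) = 85.92
(11) = -3.23
(12) = 11.86
(13) = -27.32
(14) = 43.45
(15) = 713.82
(16) = 405.03
(17) = -3721.91
(18) = 1232.12
(19) = -1117.70
(20) = 549.65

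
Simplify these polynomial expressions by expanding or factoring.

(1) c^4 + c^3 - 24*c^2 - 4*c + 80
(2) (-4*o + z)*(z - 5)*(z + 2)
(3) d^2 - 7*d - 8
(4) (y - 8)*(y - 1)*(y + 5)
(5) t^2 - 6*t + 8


(1) = (c - 4)*(c - 2)*(c + 2)*(c + 5)
(2) = -4*o*z^2 + 12*o*z + 40*o + z^3 - 3*z^2 - 10*z
(3) = (d - 8)*(d + 1)
(4) = y^3 - 4*y^2 - 37*y + 40
(5) = (t - 4)*(t - 2)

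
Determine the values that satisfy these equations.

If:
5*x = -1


Then:
x = -1/5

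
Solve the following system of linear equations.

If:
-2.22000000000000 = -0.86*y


Then:
y = 2.58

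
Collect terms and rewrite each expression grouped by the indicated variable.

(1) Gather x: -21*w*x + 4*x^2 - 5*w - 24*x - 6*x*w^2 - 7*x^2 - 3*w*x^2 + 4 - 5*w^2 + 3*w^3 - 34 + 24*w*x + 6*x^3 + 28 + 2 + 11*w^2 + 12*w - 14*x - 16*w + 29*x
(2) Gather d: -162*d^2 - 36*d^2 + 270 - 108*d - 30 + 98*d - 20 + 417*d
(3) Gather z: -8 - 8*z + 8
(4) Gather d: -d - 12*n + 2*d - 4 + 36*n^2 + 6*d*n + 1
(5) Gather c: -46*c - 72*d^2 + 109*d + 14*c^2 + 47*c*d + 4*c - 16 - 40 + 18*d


(1) = 3*w^3 + 6*w^2 - 9*w + 6*x^3 + x^2*(-3*w - 3) + x*(-6*w^2 + 3*w - 9)
(2) = -198*d^2 + 407*d + 220
(3) = -8*z
(4) = d*(6*n + 1) + 36*n^2 - 12*n - 3
(5) = 14*c^2 + c*(47*d - 42) - 72*d^2 + 127*d - 56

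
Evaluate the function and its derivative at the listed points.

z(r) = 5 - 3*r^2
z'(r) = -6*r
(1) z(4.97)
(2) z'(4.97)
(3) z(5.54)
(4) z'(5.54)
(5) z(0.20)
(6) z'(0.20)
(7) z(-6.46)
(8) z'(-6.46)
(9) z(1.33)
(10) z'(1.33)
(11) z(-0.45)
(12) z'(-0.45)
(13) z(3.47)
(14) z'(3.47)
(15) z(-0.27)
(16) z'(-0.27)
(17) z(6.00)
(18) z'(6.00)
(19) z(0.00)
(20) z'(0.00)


(1) = -69.10
(2) = -29.82
(3) = -87.07
(4) = -33.24
(5) = 4.88
(6) = -1.20
(7) = -120.19
(8) = 38.76
(9) = -0.31
(10) = -7.98
(11) = 4.39
(12) = 2.70
(13) = -31.12
(14) = -20.82
(15) = 4.78
(16) = 1.62
(17) = -103.00
(18) = -36.00
(19) = 5.00
(20) = 0.00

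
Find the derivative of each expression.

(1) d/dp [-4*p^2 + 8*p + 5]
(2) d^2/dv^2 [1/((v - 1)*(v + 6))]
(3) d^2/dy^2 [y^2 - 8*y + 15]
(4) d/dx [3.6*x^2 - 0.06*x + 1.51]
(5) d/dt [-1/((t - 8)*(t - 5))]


(1) = 8 - 8*p
(2) = 2*((v - 1)^2 + (v - 1)*(v + 6) + (v + 6)^2)/((v - 1)^3*(v + 6)^3)
(3) = 2
(4) = 7.2*x - 0.06
(5) = (2*t - 13)/((t - 8)^2*(t - 5)^2)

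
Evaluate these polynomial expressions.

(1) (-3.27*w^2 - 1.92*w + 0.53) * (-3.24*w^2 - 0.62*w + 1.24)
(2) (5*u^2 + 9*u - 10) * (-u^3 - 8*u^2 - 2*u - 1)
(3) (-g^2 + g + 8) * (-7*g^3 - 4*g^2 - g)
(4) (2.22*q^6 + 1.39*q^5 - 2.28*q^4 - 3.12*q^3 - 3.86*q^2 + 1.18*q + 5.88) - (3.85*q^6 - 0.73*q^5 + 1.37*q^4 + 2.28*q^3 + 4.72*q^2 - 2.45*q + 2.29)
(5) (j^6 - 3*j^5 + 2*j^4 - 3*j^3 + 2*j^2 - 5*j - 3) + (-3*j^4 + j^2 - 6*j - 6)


(1) = 10.5948*w^4 + 8.2482*w^3 - 4.5816*w^2 - 2.7094*w + 0.6572
(2) = -5*u^5 - 49*u^4 - 72*u^3 + 57*u^2 + 11*u + 10
(3) = 7*g^5 - 3*g^4 - 59*g^3 - 33*g^2 - 8*g
(4) = -1.63*q^6 + 2.12*q^5 - 3.65*q^4 - 5.4*q^3 - 8.58*q^2 + 3.63*q + 3.59
(5) = j^6 - 3*j^5 - j^4 - 3*j^3 + 3*j^2 - 11*j - 9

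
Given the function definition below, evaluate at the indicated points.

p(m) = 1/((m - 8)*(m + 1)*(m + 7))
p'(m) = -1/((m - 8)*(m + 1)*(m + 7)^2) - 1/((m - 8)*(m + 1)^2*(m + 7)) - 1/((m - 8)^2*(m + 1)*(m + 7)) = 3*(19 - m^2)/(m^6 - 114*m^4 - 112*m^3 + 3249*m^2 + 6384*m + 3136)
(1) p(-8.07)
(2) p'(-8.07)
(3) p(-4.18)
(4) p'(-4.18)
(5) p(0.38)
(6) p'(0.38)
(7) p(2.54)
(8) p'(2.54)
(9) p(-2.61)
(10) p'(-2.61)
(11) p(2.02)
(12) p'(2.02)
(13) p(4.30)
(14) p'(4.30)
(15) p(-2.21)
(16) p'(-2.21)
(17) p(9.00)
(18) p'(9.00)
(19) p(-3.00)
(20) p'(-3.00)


(1) = -0.01
(2) = -0.01
(3) = 0.01
(4) = 0.00
(5) = -0.01
(6) = 0.01
(7) = -0.01
(8) = 0.00
(9) = 0.01
(10) = 0.01
(11) = -0.01
(12) = 0.00
(13) = -0.00
(14) = 0.00
(15) = 0.02
(16) = 0.01
(17) = 0.01
(18) = -0.01
(19) = 0.01
(20) = 0.00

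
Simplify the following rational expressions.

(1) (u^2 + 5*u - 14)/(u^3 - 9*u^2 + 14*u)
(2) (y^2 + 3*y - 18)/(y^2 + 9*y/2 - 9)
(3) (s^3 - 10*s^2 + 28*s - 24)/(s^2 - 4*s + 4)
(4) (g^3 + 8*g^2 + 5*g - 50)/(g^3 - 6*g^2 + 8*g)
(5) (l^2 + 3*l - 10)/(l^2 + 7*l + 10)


(1) = (u + 7)/(u^2 - 7*u)
(2) = (2*y - 6)/(2*y - 3)
(3) = s - 6
(4) = (g^2 + 10*g + 25)/(g^2 - 4*g)
(5) = (l - 2)/(l + 2)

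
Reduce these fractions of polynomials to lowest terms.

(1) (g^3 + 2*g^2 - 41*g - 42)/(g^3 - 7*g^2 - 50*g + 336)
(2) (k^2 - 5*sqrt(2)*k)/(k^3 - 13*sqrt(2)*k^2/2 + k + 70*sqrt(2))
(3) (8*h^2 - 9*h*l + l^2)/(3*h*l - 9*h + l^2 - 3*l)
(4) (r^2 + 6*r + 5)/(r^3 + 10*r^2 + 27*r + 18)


(1) = (g + 1)/(g - 8)
(2) = 2*k/(2*k^2 - 3*sqrt(2)*k - 28)
(3) = (8*h^2 - 9*h*l + l^2)/(3*h*l - 9*h + l^2 - 3*l)
(4) = (r + 5)/(r^2 + 9*r + 18)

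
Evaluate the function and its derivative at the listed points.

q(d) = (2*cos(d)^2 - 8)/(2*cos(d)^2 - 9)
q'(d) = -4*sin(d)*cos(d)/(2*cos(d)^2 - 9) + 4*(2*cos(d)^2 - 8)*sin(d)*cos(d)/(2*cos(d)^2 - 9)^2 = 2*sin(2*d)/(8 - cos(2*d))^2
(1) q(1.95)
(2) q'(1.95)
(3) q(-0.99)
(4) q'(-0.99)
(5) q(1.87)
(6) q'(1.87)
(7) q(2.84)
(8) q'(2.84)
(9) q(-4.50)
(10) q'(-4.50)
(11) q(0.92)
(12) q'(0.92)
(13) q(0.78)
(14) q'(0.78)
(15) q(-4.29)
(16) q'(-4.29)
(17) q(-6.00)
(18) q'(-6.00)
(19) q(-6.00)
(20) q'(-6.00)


(1) = 0.89
(2) = -0.02
(3) = 0.88
(4) = -0.03
(5) = 0.89
(6) = -0.01
(7) = 0.86
(8) = -0.02
(9) = 0.89
(10) = -0.01
(11) = 0.88
(12) = 0.03
(13) = 0.87
(14) = 0.03
(15) = 0.88
(16) = -0.02
(17) = 0.86
(18) = 0.02
(19) = 0.86
(20) = 0.02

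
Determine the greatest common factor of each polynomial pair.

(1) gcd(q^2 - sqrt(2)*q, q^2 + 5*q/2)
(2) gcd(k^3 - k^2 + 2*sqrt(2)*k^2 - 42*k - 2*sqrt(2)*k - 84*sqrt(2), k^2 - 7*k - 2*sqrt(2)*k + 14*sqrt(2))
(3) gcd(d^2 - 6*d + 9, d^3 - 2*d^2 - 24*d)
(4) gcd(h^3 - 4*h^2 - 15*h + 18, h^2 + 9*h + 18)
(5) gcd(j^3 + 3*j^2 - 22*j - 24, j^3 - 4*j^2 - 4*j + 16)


(1) = q
(2) = k - 7
(3) = gcd((d - 3)^2, d*(d - 6)*(d + 4)) = 1
(4) = h + 3
(5) = j - 4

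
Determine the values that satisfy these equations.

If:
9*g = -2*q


Then:
g = -2*q/9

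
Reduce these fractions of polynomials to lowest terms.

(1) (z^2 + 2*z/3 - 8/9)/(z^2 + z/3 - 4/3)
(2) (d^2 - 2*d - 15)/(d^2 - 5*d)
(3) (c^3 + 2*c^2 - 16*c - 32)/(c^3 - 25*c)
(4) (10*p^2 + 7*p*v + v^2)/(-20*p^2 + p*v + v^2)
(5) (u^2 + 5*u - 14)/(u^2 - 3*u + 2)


(1) = (3*z - 2)/(3*z - 3)
(2) = (d + 3)/d
(3) = (c^3 + 2*c^2 - 16*c - 32)/(c^3 - 25*c)
(4) = (-2*p - v)/(4*p - v)
(5) = (u + 7)/(u - 1)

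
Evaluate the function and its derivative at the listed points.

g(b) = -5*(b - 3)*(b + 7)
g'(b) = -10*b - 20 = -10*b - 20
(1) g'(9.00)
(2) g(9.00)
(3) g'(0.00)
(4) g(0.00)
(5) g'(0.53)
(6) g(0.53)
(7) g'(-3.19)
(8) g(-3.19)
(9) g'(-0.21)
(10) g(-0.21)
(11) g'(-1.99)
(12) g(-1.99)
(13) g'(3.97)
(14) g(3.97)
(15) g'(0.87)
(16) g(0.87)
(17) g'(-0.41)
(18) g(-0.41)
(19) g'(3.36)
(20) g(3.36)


(1) = -110.00
(2) = -480.00
(3) = -20.00
(4) = 105.00
(5) = -25.30
(6) = 93.00
(7) = 11.90
(8) = 117.92
(9) = -17.90
(10) = 108.98
(11) = -0.10
(12) = 125.00
(13) = -59.70
(14) = -53.20
(15) = -28.70
(16) = 83.82
(17) = -15.90
(18) = 112.36
(19) = -53.60
(20) = -18.65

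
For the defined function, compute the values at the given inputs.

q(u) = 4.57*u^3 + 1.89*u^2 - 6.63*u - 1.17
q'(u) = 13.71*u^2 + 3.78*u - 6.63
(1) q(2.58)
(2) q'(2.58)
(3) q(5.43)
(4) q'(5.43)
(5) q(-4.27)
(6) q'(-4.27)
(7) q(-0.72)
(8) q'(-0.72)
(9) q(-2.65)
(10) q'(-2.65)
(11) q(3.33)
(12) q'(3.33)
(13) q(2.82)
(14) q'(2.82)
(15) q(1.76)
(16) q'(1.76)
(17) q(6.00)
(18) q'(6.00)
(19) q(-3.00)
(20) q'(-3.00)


(1) = 72.79
(2) = 94.38
(3) = 750.23
(4) = 418.13
(5) = -294.19
(6) = 227.20
(7) = 2.88
(8) = -2.24
(9) = -55.37
(10) = 79.63
(11) = 166.46
(12) = 157.99
(13) = 97.65
(14) = 113.06
(15) = 17.93
(16) = 42.49
(17) = 1014.21
(18) = 509.61
(19) = -87.66
(20) = 105.42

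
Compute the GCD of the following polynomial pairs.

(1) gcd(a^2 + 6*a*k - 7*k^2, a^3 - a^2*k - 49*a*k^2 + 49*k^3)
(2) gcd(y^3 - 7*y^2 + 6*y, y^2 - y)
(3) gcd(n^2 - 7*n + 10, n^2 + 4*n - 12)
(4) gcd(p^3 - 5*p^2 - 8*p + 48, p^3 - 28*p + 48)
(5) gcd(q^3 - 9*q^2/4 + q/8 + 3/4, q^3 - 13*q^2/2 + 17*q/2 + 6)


(1) = a^2 + 6*a*k - 7*k^2
(2) = y^2 - y
(3) = gcd((n - 5)*(n - 2), (n - 2)*(n + 6)) = n - 2
(4) = p - 4
(5) = gcd((q - 2)*(q - 3/4)*(q + 1/2), (q - 4)*(q - 3)*(q + 1/2)) = q + 1/2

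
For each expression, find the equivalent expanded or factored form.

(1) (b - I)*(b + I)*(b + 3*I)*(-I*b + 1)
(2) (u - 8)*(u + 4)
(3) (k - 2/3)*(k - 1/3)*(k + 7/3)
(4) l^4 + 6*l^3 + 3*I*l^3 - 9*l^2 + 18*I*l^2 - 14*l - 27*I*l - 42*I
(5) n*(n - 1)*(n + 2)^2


(1) = -I*b^4 + 4*b^3 + 2*I*b^2 + 4*b + 3*I
(2) = u^2 - 4*u - 32
(3) = k^3 + 4*k^2/3 - 19*k/9 + 14/27
(4) = (l - 2)*(l + 1)*(l + 7)*(l + 3*I)
(5) = n^4 + 3*n^3 - 4*n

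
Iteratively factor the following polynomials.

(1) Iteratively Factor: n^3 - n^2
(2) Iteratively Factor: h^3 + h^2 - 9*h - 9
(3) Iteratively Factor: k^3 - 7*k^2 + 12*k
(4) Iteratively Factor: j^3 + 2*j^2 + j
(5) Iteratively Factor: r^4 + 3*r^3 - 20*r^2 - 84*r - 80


(1) = (n - 1)*(n^2) = n*(n - 1)*(n)
(2) = (h - 3)*(h^2 + 4*h + 3) = (h - 3)*(h + 1)*(h + 3)
(3) = (k - 4)*(k^2 - 3*k) = (k - 4)*(k - 3)*(k)
(4) = (j + 1)*(j^2 + j) = j*(j + 1)*(j + 1)
(5) = (r - 5)*(r^3 + 8*r^2 + 20*r + 16) = (r - 5)*(r + 2)*(r^2 + 6*r + 8) = (r - 5)*(r + 2)^2*(r + 4)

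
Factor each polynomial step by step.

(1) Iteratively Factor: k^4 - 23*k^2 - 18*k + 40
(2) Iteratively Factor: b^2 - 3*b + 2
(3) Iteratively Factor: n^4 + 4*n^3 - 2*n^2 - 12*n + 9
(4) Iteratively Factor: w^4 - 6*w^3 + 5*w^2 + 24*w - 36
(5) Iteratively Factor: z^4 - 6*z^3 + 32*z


(1) = (k - 1)*(k^3 + k^2 - 22*k - 40) = (k - 1)*(k + 2)*(k^2 - k - 20) = (k - 5)*(k - 1)*(k + 2)*(k + 4)
(2) = (b - 1)*(b - 2)
(3) = (n - 1)*(n^3 + 5*n^2 + 3*n - 9) = (n - 1)*(n + 3)*(n^2 + 2*n - 3) = (n - 1)*(n + 3)^2*(n - 1)
(4) = (w + 2)*(w^3 - 8*w^2 + 21*w - 18) = (w - 3)*(w + 2)*(w^2 - 5*w + 6) = (w - 3)*(w - 2)*(w + 2)*(w - 3)
(5) = (z - 4)*(z^3 - 2*z^2 - 8*z) = (z - 4)*(z + 2)*(z^2 - 4*z) = (z - 4)^2*(z + 2)*(z)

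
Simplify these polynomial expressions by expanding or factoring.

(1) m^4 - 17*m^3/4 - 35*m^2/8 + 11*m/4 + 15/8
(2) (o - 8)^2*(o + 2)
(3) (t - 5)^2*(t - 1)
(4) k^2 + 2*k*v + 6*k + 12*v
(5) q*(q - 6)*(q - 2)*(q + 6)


(1) = (m - 5)*(m - 3/4)*(m + 1/2)*(m + 1)
(2) = o^3 - 14*o^2 + 32*o + 128
(3) = t^3 - 11*t^2 + 35*t - 25
(4) = (k + 6)*(k + 2*v)
(5) = q^4 - 2*q^3 - 36*q^2 + 72*q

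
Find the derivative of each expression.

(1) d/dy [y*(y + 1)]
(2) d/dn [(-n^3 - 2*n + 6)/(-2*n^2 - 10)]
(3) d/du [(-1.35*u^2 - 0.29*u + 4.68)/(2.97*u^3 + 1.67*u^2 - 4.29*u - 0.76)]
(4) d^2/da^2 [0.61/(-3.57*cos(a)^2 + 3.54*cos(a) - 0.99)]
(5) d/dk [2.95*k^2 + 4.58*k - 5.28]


(1) = 2*y + 1
(2) = (n^4 + 13*n^2 + 12*n + 10)/(2*(n^4 + 10*n^2 + 25))
(3) = (4.0095*u^4 + 1.7226*u^3 - 35.423*u^2 - 13.5792*u + 20.2976)/(8.8209*u^6 + 9.9198*u^5 - 22.6937*u^4 - 18.843*u^3 + 15.8657*u^2 + 6.5208*u + 0.5776)
(4) = (31.097556*(1 - cos(a)^2)^2 - 23.127174*cos(a)^3 + 14.569362*cos(a)^2 + 48.392154*cos(a) - 42.074262)/(3.57*cos(a)^2 - 3.54*cos(a) + 0.99)^3
(5) = 5.9*k + 4.58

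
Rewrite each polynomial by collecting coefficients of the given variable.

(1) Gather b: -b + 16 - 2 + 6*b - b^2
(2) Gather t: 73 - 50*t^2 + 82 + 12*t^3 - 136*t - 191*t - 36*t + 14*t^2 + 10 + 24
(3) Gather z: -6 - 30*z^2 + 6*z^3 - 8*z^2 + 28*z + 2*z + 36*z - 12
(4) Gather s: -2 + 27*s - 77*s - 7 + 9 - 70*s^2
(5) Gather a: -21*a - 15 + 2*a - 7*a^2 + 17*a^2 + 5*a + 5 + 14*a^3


(1) = -b^2 + 5*b + 14
(2) = 12*t^3 - 36*t^2 - 363*t + 189
(3) = 6*z^3 - 38*z^2 + 66*z - 18
(4) = -70*s^2 - 50*s
(5) = 14*a^3 + 10*a^2 - 14*a - 10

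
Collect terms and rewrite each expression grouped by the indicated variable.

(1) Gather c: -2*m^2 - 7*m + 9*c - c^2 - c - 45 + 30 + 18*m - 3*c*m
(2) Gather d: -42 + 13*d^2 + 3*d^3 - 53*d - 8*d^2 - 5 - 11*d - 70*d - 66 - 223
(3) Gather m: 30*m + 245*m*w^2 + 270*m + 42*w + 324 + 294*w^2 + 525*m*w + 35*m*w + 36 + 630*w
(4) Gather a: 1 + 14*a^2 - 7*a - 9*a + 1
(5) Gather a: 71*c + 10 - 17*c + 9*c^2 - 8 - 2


(1) = -c^2 + c*(8 - 3*m) - 2*m^2 + 11*m - 15
(2) = 3*d^3 + 5*d^2 - 134*d - 336
(3) = m*(245*w^2 + 560*w + 300) + 294*w^2 + 672*w + 360
(4) = 14*a^2 - 16*a + 2
(5) = 9*c^2 + 54*c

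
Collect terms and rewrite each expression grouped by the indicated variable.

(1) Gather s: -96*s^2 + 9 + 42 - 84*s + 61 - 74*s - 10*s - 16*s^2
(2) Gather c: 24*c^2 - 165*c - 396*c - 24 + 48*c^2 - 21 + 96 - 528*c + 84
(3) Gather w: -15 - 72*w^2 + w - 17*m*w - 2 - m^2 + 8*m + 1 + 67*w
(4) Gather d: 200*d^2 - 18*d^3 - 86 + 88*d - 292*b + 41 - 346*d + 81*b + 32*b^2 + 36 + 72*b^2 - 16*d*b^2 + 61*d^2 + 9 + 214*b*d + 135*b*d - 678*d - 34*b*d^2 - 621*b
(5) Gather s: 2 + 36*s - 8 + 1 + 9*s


(1) = -112*s^2 - 168*s + 112
(2) = 72*c^2 - 1089*c + 135
(3) = -m^2 + 8*m - 72*w^2 + w*(68 - 17*m) - 16
(4) = 104*b^2 - 832*b - 18*d^3 + d^2*(261 - 34*b) + d*(-16*b^2 + 349*b - 936)
(5) = 45*s - 5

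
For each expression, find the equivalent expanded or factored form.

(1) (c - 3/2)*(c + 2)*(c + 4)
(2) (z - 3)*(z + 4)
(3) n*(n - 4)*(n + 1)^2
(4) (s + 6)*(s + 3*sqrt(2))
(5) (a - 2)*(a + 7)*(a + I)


(1) = c^3 + 9*c^2/2 - c - 12
(2) = z^2 + z - 12
(3) = n^4 - 2*n^3 - 7*n^2 - 4*n
(4) = s^2 + 3*sqrt(2)*s + 6*s + 18*sqrt(2)
(5) = a^3 + 5*a^2 + I*a^2 - 14*a + 5*I*a - 14*I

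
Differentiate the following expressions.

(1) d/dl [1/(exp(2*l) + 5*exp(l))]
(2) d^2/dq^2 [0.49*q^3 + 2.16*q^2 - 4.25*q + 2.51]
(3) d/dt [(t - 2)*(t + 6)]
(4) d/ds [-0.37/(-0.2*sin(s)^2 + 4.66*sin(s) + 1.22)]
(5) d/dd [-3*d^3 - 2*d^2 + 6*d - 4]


(1) = (-2*exp(l) - 5)*exp(-l)/(exp(l) + 5)^2
(2) = 2.94*q + 4.32
(3) = 2*t + 4
(4) = (1.7242 - 0.148*sin(s))*cos(s)/(-0.2*sin(s)^2 + 4.66*sin(s) + 1.22)^2
(5) = -9*d^2 - 4*d + 6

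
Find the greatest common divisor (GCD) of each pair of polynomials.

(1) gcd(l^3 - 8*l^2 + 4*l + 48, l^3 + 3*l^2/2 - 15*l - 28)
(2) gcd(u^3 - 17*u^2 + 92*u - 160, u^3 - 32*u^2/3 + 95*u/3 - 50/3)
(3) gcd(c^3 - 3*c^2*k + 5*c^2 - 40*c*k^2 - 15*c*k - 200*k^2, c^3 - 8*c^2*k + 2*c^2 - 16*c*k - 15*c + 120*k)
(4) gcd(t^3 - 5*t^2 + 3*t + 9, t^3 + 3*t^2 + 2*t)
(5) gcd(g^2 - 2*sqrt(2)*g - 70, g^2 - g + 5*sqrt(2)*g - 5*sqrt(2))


(1) = l^2 - 2*l - 8
(2) = gcd((u - 8)*(u - 5)*(u - 4), (u - 5)^2*(u - 2/3)) = u - 5
(3) = c^2 - 8*c*k + 5*c - 40*k
(4) = t + 1
(5) = gcd((g - 7*sqrt(2))*(g + 5*sqrt(2)), (g - 1)*(g + 5*sqrt(2))) = g + 5*sqrt(2)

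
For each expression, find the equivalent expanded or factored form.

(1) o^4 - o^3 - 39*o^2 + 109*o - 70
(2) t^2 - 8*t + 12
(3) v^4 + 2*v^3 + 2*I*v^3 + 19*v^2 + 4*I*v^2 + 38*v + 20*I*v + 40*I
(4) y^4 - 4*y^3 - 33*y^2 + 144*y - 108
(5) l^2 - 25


(1) = (o - 5)*(o - 2)*(o - 1)*(o + 7)
(2) = (t - 6)*(t - 2)
(3) = (v + 2)*(v - 4*I)*(v + I)*(v + 5*I)
(4) = (y - 6)*(y - 3)*(y - 1)*(y + 6)
(5) = (l - 5)*(l + 5)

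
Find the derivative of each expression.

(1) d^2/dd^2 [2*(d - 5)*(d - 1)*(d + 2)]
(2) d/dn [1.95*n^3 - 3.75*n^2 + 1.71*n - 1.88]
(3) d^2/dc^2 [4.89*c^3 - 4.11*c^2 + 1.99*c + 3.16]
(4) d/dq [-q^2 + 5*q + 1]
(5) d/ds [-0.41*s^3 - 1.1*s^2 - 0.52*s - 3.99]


(1) = 12*d - 16
(2) = 5.85*n^2 - 7.5*n + 1.71
(3) = 29.34*c - 8.22
(4) = 5 - 2*q
(5) = -1.23*s^2 - 2.2*s - 0.52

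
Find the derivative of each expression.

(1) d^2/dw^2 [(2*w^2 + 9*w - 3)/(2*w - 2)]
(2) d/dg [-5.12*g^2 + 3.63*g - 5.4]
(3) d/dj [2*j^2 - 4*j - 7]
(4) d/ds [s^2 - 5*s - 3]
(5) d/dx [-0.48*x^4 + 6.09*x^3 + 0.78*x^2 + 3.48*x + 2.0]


(1) = 8/(w^3 - 3*w^2 + 3*w - 1)
(2) = 3.63 - 10.24*g
(3) = 4*j - 4
(4) = 2*s - 5
(5) = -1.92*x^3 + 18.27*x^2 + 1.56*x + 3.48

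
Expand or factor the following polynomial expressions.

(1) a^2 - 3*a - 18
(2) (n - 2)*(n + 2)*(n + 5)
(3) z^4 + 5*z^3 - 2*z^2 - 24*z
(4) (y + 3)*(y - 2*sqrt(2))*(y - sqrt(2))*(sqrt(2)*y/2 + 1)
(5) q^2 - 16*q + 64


(1) = (a - 6)*(a + 3)
(2) = n^3 + 5*n^2 - 4*n - 20
(3) = z*(z - 2)*(z + 3)*(z + 4)
(4) = sqrt(2)*y^4/2 - 2*y^3 + 3*sqrt(2)*y^3/2 - 6*y^2 - sqrt(2)*y^2 - 3*sqrt(2)*y + 4*y + 12
(5) = (q - 8)^2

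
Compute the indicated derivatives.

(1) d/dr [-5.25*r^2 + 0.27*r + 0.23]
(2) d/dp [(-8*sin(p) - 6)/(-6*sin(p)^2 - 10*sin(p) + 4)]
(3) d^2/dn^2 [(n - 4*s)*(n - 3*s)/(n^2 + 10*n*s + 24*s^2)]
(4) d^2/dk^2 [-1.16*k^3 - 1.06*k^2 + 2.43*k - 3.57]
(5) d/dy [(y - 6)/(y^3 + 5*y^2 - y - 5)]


(1) = 0.27 - 10.5*r
(2) = (-18*sin(p) + 6*cos(2*p) - 29)*cos(p)/(3*sin(p)^2 + 5*sin(p) - 2)^2
(3) = 2*s*(-17*n^3 - 36*n^2*s + 864*n*s^2 + 3168*s^3)/(n^6 + 30*n^5*s + 372*n^4*s^2 + 2440*n^3*s^3 + 8928*n^2*s^4 + 17280*n*s^5 + 13824*s^6)
(4) = -6.96*k - 2.12
(5) = (y^3 + 5*y^2 - y - (y - 6)*(3*y^2 + 10*y - 1) - 5)/(y^3 + 5*y^2 - y - 5)^2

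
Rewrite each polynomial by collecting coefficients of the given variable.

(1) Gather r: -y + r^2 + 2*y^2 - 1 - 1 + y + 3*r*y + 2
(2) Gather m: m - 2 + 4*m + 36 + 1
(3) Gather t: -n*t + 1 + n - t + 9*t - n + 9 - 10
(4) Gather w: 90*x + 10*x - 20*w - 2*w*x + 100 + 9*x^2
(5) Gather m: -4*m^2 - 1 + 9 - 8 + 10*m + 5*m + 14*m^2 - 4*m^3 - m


(1) = r^2 + 3*r*y + 2*y^2
(2) = 5*m + 35
(3) = t*(8 - n)
(4) = w*(-2*x - 20) + 9*x^2 + 100*x + 100
(5) = -4*m^3 + 10*m^2 + 14*m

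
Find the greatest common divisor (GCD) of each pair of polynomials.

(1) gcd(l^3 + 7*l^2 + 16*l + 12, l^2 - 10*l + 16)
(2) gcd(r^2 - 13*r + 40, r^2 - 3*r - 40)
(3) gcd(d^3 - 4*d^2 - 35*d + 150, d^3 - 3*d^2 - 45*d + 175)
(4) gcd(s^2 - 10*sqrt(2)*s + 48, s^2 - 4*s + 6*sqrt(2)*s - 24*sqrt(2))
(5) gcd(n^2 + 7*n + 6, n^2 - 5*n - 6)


(1) = 1
(2) = gcd((r - 8)*(r - 5), (r - 8)*(r + 5)) = r - 8
(3) = d^2 - 10*d + 25
(4) = 1
(5) = gcd((n + 1)*(n + 6), (n - 6)*(n + 1)) = n + 1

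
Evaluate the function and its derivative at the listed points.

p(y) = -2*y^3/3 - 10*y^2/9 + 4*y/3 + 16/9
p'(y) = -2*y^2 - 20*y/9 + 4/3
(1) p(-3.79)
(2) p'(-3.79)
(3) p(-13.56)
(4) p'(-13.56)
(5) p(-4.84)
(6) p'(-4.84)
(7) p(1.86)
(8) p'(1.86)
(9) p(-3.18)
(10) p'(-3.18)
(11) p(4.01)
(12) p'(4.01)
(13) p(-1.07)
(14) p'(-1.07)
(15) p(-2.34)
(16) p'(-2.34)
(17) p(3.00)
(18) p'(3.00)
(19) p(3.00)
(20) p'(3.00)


(1) = 17.06
(2) = -18.97
(3) = 1441.61
(4) = -336.28
(5) = 44.88
(6) = -34.76
(7) = -3.88
(8) = -9.72
(9) = 7.74
(10) = -11.82
(11) = -53.73
(12) = -39.74
(13) = -0.10
(14) = 1.42
(15) = 1.12
(16) = -4.42
(17) = -22.22
(18) = -23.33
(19) = -22.22
(20) = -23.33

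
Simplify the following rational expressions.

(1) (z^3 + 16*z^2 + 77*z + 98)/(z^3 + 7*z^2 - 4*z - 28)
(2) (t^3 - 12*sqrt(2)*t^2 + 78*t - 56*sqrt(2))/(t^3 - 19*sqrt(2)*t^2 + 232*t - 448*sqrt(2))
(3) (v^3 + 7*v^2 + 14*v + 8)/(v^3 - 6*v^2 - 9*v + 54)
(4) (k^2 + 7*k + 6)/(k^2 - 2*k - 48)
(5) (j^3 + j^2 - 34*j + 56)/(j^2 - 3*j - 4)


(1) = (z + 7)/(z - 2)
(2) = (t - sqrt(2))/(t - 8*sqrt(2))
(3) = (v^3 + 7*v^2 + 14*v + 8)/(v^3 - 6*v^2 - 9*v + 54)
(4) = (k + 1)/(k - 8)
(5) = (j^2 + 5*j - 14)/(j + 1)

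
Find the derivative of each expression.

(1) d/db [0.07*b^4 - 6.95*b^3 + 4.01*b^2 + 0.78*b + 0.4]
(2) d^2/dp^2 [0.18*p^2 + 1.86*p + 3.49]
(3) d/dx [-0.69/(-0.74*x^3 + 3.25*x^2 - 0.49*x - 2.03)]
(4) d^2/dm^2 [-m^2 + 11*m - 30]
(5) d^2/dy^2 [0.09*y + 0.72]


(1) = 0.28*b^3 - 20.85*b^2 + 8.02*b + 0.78
(2) = 0.360000000000000
(3) = (-1.5318*x^2 + 4.485*x - 0.3381)/(0.74*x^3 - 3.25*x^2 + 0.49*x + 2.03)^2
(4) = -2
(5) = 0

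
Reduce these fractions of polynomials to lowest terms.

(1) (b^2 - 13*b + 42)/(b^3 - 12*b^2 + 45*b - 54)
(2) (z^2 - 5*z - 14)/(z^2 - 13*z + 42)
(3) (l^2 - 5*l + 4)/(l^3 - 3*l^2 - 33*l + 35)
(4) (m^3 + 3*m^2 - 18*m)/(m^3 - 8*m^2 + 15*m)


(1) = (b - 7)/(b^2 - 6*b + 9)
(2) = (z + 2)/(z - 6)
(3) = (l - 4)/(l^2 - 2*l - 35)
(4) = (m + 6)/(m - 5)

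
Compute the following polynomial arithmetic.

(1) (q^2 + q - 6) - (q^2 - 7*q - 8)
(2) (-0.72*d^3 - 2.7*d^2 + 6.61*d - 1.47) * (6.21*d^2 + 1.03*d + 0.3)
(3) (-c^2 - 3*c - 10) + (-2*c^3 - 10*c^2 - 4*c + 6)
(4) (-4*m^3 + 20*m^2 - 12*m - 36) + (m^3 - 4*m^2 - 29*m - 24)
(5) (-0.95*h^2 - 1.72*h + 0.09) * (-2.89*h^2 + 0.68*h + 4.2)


(1) = 8*q + 2
(2) = -4.4712*d^5 - 17.5086*d^4 + 38.0511*d^3 - 3.1304*d^2 + 0.4689*d - 0.441
(3) = -2*c^3 - 11*c^2 - 7*c - 4
(4) = -3*m^3 + 16*m^2 - 41*m - 60
(5) = 2.7455*h^4 + 4.3248*h^3 - 5.4197*h^2 - 7.1628*h + 0.378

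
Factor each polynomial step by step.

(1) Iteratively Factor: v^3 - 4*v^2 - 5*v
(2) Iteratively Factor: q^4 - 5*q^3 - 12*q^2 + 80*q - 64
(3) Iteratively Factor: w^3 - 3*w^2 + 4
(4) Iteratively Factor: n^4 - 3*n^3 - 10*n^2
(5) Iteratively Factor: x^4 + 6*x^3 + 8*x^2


(1) = (v + 1)*(v^2 - 5*v) = v*(v + 1)*(v - 5)
(2) = (q - 4)*(q^3 - q^2 - 16*q + 16) = (q - 4)*(q - 1)*(q^2 - 16) = (q - 4)*(q - 1)*(q + 4)*(q - 4)
(3) = (w - 2)*(w^2 - w - 2) = (w - 2)*(w + 1)*(w - 2)
(4) = (n + 2)*(n^3 - 5*n^2) = (n - 5)*(n + 2)*(n^2) = n*(n - 5)*(n + 2)*(n)
(5) = (x)*(x^3 + 6*x^2 + 8*x) = x*(x + 2)*(x^2 + 4*x) = x^2*(x + 2)*(x + 4)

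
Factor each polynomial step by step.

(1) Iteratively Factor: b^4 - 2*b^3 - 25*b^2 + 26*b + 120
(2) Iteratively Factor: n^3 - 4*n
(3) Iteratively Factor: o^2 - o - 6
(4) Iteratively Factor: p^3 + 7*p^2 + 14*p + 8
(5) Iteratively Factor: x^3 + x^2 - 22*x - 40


(1) = (b + 2)*(b^3 - 4*b^2 - 17*b + 60) = (b + 2)*(b + 4)*(b^2 - 8*b + 15) = (b - 3)*(b + 2)*(b + 4)*(b - 5)
(2) = (n)*(n^2 - 4) = n*(n + 2)*(n - 2)
(3) = (o + 2)*(o - 3)
(4) = (p + 4)*(p^2 + 3*p + 2) = (p + 1)*(p + 4)*(p + 2)
(5) = (x + 4)*(x^2 - 3*x - 10) = (x + 2)*(x + 4)*(x - 5)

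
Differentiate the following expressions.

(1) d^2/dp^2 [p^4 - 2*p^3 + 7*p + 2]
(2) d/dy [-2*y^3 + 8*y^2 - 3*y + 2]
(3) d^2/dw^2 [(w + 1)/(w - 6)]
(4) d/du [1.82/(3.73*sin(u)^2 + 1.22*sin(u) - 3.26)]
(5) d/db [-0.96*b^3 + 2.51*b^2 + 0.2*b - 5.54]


(1) = 12*p*(p - 1)
(2) = -6*y^2 + 16*y - 3
(3) = 14/(w - 6)^3
(4) = -(13.5772*sin(u) + 2.2204)*cos(u)/(3.73*sin(u)^2 + 1.22*sin(u) - 3.26)^2
(5) = -2.88*b^2 + 5.02*b + 0.2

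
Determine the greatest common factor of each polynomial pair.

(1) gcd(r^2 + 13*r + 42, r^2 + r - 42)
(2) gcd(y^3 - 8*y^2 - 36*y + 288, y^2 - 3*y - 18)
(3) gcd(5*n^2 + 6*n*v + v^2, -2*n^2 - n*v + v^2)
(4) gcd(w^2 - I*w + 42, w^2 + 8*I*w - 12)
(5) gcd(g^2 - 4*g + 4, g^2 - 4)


(1) = r + 7
(2) = y - 6
(3) = n + v
(4) = w + 6*I
(5) = gcd((g - 2)^2, (g - 2)*(g + 2)) = g - 2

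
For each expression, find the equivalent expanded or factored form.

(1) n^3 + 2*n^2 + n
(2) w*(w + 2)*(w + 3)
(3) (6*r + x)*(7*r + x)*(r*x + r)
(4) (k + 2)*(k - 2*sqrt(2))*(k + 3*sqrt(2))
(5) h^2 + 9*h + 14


(1) = n*(n + 1)^2
(2) = w^3 + 5*w^2 + 6*w
(3) = 42*r^3*x + 42*r^3 + 13*r^2*x^2 + 13*r^2*x + r*x^3 + r*x^2
(4) = k^3 + sqrt(2)*k^2 + 2*k^2 - 12*k + 2*sqrt(2)*k - 24
(5) = (h + 2)*(h + 7)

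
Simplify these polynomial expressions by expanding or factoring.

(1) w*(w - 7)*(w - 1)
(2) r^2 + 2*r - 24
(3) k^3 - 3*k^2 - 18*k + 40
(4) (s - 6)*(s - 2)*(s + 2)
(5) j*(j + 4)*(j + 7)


(1) = w^3 - 8*w^2 + 7*w
(2) = (r - 4)*(r + 6)
(3) = (k - 5)*(k - 2)*(k + 4)
(4) = s^3 - 6*s^2 - 4*s + 24
(5) = j^3 + 11*j^2 + 28*j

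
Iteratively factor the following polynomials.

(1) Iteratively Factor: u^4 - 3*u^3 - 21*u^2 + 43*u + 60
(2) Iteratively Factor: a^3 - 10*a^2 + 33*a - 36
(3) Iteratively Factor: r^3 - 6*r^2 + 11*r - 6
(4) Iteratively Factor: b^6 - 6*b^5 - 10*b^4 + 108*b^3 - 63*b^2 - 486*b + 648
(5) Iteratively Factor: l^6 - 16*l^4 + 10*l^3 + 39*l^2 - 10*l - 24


(1) = (u + 1)*(u^3 - 4*u^2 - 17*u + 60) = (u + 1)*(u + 4)*(u^2 - 8*u + 15) = (u - 3)*(u + 1)*(u + 4)*(u - 5)
(2) = (a - 4)*(a^2 - 6*a + 9) = (a - 4)*(a - 3)*(a - 3)
(3) = (r - 3)*(r^2 - 3*r + 2) = (r - 3)*(r - 1)*(r - 2)
(4) = (b - 4)*(b^5 - 2*b^4 - 18*b^3 + 36*b^2 + 81*b - 162) = (b - 4)*(b - 2)*(b^4 - 18*b^2 + 81) = (b - 4)*(b - 3)*(b - 2)*(b^3 + 3*b^2 - 9*b - 27) = (b - 4)*(b - 3)^2*(b - 2)*(b^2 + 6*b + 9) = (b - 4)*(b - 3)^2*(b - 2)*(b + 3)*(b + 3)
(5) = (l - 3)*(l^5 + 3*l^4 - 7*l^3 - 11*l^2 + 6*l + 8) = (l - 3)*(l + 1)*(l^4 + 2*l^3 - 9*l^2 - 2*l + 8) = (l - 3)*(l + 1)^2*(l^3 + l^2 - 10*l + 8) = (l - 3)*(l + 1)^2*(l + 4)*(l^2 - 3*l + 2) = (l - 3)*(l - 2)*(l + 1)^2*(l + 4)*(l - 1)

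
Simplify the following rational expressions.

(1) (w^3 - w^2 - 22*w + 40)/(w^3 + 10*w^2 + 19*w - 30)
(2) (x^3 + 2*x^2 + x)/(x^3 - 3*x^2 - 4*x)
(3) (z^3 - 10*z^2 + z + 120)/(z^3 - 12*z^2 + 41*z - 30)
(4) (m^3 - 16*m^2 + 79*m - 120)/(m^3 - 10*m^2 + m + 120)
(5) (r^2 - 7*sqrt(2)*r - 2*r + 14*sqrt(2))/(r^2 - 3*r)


(1) = (w^2 - 6*w + 8)/(w^2 + 5*w - 6)
(2) = (x + 1)/(x - 4)
(3) = (z^2 - 5*z - 24)/(z^2 - 7*z + 6)
(4) = (m - 3)/(m + 3)
(5) = (r^2 + r*(-7*sqrt(2) - 2) + 14*sqrt(2))/(r^2 - 3*r)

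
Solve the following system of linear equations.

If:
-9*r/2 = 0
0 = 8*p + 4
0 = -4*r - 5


Then:
No Solution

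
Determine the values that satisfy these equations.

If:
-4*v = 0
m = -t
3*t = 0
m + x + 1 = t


Then:
m = 0
t = 0
v = 0
x = -1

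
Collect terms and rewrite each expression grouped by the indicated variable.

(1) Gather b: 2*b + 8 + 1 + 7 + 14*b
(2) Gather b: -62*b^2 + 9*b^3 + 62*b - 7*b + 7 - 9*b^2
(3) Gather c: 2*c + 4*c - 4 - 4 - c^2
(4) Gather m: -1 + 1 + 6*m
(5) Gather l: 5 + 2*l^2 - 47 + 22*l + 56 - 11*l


(1) = 16*b + 16
(2) = 9*b^3 - 71*b^2 + 55*b + 7
(3) = -c^2 + 6*c - 8
(4) = 6*m
(5) = 2*l^2 + 11*l + 14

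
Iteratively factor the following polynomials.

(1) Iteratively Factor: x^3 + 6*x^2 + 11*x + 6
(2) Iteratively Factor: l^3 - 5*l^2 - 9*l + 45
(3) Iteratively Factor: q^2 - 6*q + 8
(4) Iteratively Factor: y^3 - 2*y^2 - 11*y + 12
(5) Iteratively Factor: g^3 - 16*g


(1) = (x + 1)*(x^2 + 5*x + 6) = (x + 1)*(x + 3)*(x + 2)
(2) = (l + 3)*(l^2 - 8*l + 15) = (l - 5)*(l + 3)*(l - 3)
(3) = (q - 4)*(q - 2)
(4) = (y - 4)*(y^2 + 2*y - 3) = (y - 4)*(y - 1)*(y + 3)
(5) = (g + 4)*(g^2 - 4*g) = (g - 4)*(g + 4)*(g)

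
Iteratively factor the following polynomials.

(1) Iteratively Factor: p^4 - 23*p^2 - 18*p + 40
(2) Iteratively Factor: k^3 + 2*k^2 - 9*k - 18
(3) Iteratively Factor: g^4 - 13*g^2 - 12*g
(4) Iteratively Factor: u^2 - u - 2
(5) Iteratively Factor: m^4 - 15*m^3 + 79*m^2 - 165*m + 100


(1) = (p + 4)*(p^3 - 4*p^2 - 7*p + 10) = (p - 5)*(p + 4)*(p^2 + p - 2) = (p - 5)*(p - 1)*(p + 4)*(p + 2)
(2) = (k - 3)*(k^2 + 5*k + 6) = (k - 3)*(k + 3)*(k + 2)
(3) = (g - 4)*(g^3 + 4*g^2 + 3*g) = (g - 4)*(g + 1)*(g^2 + 3*g) = (g - 4)*(g + 1)*(g + 3)*(g)
(4) = (u + 1)*(u - 2)
(5) = (m - 5)*(m^3 - 10*m^2 + 29*m - 20) = (m - 5)*(m - 4)*(m^2 - 6*m + 5) = (m - 5)*(m - 4)*(m - 1)*(m - 5)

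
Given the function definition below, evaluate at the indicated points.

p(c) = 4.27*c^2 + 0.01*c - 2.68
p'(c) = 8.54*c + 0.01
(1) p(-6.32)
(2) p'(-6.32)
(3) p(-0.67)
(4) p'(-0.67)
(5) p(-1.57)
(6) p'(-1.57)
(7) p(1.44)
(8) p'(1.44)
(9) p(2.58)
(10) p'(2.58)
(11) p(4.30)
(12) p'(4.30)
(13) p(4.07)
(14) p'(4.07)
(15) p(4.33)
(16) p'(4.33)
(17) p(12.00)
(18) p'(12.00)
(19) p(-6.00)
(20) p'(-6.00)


(1) = 167.81
(2) = -53.96
(3) = -0.77
(4) = -5.71
(5) = 7.83
(6) = -13.40
(7) = 6.19
(8) = 12.31
(9) = 25.77
(10) = 22.04
(11) = 76.32
(12) = 36.73
(13) = 68.09
(14) = 34.77
(15) = 77.42
(16) = 36.99
(17) = 612.32
(18) = 102.49
(19) = 150.98
(20) = -51.23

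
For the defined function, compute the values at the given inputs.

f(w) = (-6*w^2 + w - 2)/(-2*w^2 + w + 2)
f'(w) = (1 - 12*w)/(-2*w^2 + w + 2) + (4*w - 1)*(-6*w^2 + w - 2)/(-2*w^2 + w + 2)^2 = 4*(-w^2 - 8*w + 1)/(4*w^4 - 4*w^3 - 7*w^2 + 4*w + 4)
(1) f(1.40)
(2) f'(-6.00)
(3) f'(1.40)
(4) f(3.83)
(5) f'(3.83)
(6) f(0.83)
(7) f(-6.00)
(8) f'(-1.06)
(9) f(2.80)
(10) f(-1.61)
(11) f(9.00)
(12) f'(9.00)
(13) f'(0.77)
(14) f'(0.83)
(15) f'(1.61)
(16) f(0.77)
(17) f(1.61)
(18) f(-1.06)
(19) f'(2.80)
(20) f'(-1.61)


(1) = 23.77
(2) = 0.01
(3) = -179.88
(4) = 3.67
(5) = -0.32
(6) = -3.65
(7) = 2.95
(8) = 19.56
(9) = 4.25
(10) = 4.00
(11) = 3.17
(12) = -0.03
(13) = -9.17
(14) = -12.00
(15) = -23.36
(16) = -3.02
(17) = 10.13
(18) = 7.50
(19) = -0.99
(20) = 1.96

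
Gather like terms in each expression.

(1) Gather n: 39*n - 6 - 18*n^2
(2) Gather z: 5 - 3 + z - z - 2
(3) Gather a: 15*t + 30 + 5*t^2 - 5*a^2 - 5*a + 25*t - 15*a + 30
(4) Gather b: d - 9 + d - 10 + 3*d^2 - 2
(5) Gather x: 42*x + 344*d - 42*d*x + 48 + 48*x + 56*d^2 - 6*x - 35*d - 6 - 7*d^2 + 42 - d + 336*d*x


(1) = -18*n^2 + 39*n - 6
(2) = 0
(3) = -5*a^2 - 20*a + 5*t^2 + 40*t + 60
(4) = 3*d^2 + 2*d - 21
(5) = 49*d^2 + 308*d + x*(294*d + 84) + 84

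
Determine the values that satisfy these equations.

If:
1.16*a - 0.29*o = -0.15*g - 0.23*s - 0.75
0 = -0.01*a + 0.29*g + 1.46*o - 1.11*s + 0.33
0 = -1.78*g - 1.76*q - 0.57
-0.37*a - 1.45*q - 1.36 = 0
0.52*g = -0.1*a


Then:
a = -1.37
g = 0.26
o = 56.52
q = -0.59
s = 74.71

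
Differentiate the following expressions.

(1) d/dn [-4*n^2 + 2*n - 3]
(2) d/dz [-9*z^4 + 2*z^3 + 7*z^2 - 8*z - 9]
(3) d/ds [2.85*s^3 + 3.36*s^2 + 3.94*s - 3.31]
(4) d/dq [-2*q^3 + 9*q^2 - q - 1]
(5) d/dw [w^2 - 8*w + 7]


(1) = 2 - 8*n
(2) = -36*z^3 + 6*z^2 + 14*z - 8
(3) = 8.55*s^2 + 6.72*s + 3.94
(4) = -6*q^2 + 18*q - 1
(5) = 2*w - 8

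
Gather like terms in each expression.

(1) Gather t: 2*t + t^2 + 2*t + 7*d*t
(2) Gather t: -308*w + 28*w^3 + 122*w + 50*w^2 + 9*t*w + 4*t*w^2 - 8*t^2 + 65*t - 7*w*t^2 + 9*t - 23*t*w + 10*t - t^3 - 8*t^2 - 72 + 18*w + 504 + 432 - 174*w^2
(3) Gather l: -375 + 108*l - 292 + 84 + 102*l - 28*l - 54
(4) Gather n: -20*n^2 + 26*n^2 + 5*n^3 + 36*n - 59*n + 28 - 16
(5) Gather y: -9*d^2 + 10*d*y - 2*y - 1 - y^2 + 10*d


(1) = t^2 + t*(7*d + 4)
(2) = -t^3 + t^2*(-7*w - 16) + t*(4*w^2 - 14*w + 84) + 28*w^3 - 124*w^2 - 168*w + 864
(3) = 182*l - 637
(4) = 5*n^3 + 6*n^2 - 23*n + 12
(5) = -9*d^2 + 10*d - y^2 + y*(10*d - 2) - 1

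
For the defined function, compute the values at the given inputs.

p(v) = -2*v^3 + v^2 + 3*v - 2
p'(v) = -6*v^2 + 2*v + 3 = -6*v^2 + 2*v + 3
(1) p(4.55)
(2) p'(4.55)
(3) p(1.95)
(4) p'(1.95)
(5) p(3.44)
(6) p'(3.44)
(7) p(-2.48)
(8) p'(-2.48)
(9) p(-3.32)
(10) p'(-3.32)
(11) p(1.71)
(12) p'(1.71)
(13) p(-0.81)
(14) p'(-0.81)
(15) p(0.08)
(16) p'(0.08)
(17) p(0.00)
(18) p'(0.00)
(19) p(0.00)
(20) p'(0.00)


(1) = -156.04
(2) = -112.11
(3) = -7.18
(4) = -15.91
(5) = -61.26
(6) = -61.12
(7) = 27.22
(8) = -38.86
(9) = 72.25
(10) = -69.77
(11) = -3.95
(12) = -11.12
(13) = -2.71
(14) = -2.56
(15) = -1.75
(16) = 3.12
(17) = -2.00
(18) = 3.00
(19) = -2.00
(20) = 3.00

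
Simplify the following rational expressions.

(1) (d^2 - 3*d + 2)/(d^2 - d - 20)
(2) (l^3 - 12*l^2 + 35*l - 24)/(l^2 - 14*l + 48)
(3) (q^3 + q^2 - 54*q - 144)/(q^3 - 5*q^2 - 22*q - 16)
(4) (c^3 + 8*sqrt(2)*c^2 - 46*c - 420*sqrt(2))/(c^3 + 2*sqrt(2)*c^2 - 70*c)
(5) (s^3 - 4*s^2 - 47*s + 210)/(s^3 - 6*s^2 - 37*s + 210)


(1) = (d^2 - 3*d + 2)/(d^2 - d - 20)
(2) = (l^2 - 4*l + 3)/(l - 6)
(3) = (q^2 + 9*q + 18)/(q^2 + 3*q + 2)
(4) = (c + 6*sqrt(2))/c
(5) = (s^2 + s - 42)/(s^2 - s - 42)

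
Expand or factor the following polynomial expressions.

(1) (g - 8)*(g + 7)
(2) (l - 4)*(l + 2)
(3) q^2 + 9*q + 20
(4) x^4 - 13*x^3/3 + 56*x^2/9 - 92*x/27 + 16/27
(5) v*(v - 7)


(1) = g^2 - g - 56
(2) = l^2 - 2*l - 8
(3) = (q + 4)*(q + 5)
(4) = (x - 2)*(x - 4/3)*(x - 2/3)*(x - 1/3)
(5) = v^2 - 7*v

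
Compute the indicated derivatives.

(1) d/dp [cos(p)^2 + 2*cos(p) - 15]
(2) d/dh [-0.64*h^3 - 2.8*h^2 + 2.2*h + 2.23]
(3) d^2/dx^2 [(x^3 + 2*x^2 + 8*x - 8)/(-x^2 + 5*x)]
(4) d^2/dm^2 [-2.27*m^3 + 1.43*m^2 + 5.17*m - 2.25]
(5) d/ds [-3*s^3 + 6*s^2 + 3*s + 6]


(1) = -2*(cos(p) + 1)*sin(p)
(2) = -1.92*h^2 - 5.6*h + 2.2
(3) = 2*(-43*x^3 + 24*x^2 - 120*x + 200)/(x^3*(x^3 - 15*x^2 + 75*x - 125))
(4) = 2.86 - 13.62*m
(5) = -9*s^2 + 12*s + 3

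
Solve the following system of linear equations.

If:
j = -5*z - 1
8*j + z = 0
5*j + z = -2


Then:
No Solution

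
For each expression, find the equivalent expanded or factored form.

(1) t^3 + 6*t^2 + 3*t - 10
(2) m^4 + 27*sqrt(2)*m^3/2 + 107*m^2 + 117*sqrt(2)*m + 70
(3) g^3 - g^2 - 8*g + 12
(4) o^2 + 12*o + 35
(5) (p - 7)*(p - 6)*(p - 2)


(1) = (t - 1)*(t + 2)*(t + 5)
(2) = (m + sqrt(2)/2)*(m + sqrt(2))*(m + 5*sqrt(2))*(m + 7*sqrt(2))
(3) = (g - 2)^2*(g + 3)
(4) = (o + 5)*(o + 7)
(5) = p^3 - 15*p^2 + 68*p - 84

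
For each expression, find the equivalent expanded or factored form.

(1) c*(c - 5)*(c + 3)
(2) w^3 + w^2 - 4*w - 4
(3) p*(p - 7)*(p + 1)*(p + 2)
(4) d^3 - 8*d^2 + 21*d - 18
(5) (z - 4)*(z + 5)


(1) = c^3 - 2*c^2 - 15*c
(2) = (w - 2)*(w + 1)*(w + 2)
(3) = p^4 - 4*p^3 - 19*p^2 - 14*p
(4) = (d - 3)^2*(d - 2)
(5) = z^2 + z - 20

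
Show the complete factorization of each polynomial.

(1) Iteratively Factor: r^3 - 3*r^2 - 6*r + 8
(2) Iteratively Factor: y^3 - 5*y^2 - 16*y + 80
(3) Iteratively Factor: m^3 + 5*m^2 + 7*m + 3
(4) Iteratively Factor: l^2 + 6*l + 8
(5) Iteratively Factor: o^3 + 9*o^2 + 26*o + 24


(1) = (r + 2)*(r^2 - 5*r + 4) = (r - 1)*(r + 2)*(r - 4)
(2) = (y - 4)*(y^2 - y - 20) = (y - 4)*(y + 4)*(y - 5)
(3) = (m + 3)*(m^2 + 2*m + 1) = (m + 1)*(m + 3)*(m + 1)
(4) = (l + 4)*(l + 2)
(5) = (o + 4)*(o^2 + 5*o + 6) = (o + 2)*(o + 4)*(o + 3)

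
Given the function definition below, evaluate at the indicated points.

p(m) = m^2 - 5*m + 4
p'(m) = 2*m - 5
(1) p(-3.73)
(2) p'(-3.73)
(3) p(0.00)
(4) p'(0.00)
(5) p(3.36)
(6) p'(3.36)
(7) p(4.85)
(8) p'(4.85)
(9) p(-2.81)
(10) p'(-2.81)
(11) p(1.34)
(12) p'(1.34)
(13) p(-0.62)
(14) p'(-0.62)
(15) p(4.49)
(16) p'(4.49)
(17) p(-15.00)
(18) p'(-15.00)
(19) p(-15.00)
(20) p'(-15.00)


(1) = 36.56
(2) = -12.46
(3) = 4.00
(4) = -5.00
(5) = -1.51
(6) = 1.72
(7) = 3.27
(8) = 4.70
(9) = 25.95
(10) = -10.62
(11) = -0.90
(12) = -2.32
(13) = 7.48
(14) = -6.24
(15) = 1.71
(16) = 3.98
(17) = 304.00
(18) = -35.00
(19) = 304.00
(20) = -35.00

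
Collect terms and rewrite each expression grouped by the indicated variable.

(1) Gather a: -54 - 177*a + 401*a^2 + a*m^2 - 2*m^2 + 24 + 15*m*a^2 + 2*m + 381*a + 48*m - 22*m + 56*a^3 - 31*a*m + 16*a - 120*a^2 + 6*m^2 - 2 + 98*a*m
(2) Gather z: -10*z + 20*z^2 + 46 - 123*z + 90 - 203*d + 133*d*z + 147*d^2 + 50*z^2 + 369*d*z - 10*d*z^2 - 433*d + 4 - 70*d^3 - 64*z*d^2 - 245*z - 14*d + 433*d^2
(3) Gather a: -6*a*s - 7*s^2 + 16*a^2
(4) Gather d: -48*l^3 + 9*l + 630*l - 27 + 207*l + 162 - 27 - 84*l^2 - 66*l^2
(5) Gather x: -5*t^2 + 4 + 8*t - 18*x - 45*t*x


(1) = 56*a^3 + a^2*(15*m + 281) + a*(m^2 + 67*m + 220) + 4*m^2 + 28*m - 32
(2) = -70*d^3 + 580*d^2 - 650*d + z^2*(70 - 10*d) + z*(-64*d^2 + 502*d - 378) + 140
(3) = 16*a^2 - 6*a*s - 7*s^2
(4) = -48*l^3 - 150*l^2 + 846*l + 108
(5) = -5*t^2 + 8*t + x*(-45*t - 18) + 4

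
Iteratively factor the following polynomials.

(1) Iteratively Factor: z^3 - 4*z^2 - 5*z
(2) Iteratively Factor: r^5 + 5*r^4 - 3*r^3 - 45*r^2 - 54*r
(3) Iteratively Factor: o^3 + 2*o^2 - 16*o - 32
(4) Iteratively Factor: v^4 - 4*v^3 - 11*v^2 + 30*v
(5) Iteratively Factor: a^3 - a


(1) = (z)*(z^2 - 4*z - 5) = z*(z - 5)*(z + 1)
(2) = (r + 3)*(r^4 + 2*r^3 - 9*r^2 - 18*r) = r*(r + 3)*(r^3 + 2*r^2 - 9*r - 18) = r*(r + 2)*(r + 3)*(r^2 - 9) = r*(r + 2)*(r + 3)^2*(r - 3)
(3) = (o - 4)*(o^2 + 6*o + 8) = (o - 4)*(o + 2)*(o + 4)
(4) = (v + 3)*(v^3 - 7*v^2 + 10*v) = (v - 2)*(v + 3)*(v^2 - 5*v) = v*(v - 2)*(v + 3)*(v - 5)
(5) = (a)*(a^2 - 1) = a*(a - 1)*(a + 1)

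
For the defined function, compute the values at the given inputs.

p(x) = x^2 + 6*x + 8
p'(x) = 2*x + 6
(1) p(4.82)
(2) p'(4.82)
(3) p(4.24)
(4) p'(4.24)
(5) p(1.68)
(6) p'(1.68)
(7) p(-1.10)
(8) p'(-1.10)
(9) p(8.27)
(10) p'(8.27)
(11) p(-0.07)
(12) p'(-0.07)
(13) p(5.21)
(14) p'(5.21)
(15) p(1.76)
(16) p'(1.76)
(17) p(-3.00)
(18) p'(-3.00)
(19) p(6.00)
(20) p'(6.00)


(1) = 60.15
(2) = 15.64
(3) = 51.42
(4) = 14.48
(5) = 20.90
(6) = 9.36
(7) = 2.61
(8) = 3.80
(9) = 126.01
(10) = 22.54
(11) = 7.58
(12) = 5.86
(13) = 66.40
(14) = 16.42
(15) = 21.66
(16) = 9.52
(17) = -1.00
(18) = 0.00
(19) = 80.00
(20) = 18.00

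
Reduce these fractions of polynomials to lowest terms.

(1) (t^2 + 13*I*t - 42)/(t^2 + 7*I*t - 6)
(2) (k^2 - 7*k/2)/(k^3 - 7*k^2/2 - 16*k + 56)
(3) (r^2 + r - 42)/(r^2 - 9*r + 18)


(1) = (t + 7*I)/(t + I)
(2) = k/(k^2 - 16)
(3) = (r + 7)/(r - 3)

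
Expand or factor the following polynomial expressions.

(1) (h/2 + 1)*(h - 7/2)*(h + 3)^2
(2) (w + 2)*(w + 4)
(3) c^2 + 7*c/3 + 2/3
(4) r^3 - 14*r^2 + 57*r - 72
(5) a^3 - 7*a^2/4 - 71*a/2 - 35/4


(1) = h^4/2 + 9*h^3/4 - 7*h^2/2 - 111*h/4 - 63/2
(2) = w^2 + 6*w + 8
(3) = (c + 1/3)*(c + 2)
(4) = (r - 8)*(r - 3)^2
(5) = (a - 7)*(a + 1/4)*(a + 5)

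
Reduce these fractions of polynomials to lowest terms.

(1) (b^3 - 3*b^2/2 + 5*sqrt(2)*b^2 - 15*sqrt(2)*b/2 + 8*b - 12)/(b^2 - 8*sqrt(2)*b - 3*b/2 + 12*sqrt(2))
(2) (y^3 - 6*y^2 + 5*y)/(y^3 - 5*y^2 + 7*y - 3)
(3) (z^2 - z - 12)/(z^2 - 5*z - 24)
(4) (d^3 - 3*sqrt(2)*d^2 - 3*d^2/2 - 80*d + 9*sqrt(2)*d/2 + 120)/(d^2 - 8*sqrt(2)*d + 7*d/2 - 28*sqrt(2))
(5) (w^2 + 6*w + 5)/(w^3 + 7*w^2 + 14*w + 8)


(1) = (4*b^2 + 20*sqrt(2)*b + 32)/(4*b - 32*sqrt(2))
(2) = (y^2 - 5*y)/(y^2 - 4*y + 3)
(3) = (z - 4)/(z - 8)
(4) = (4*d^2 + d*(-6 + 20*sqrt(2)) - 30*sqrt(2))/(4*d + 14)
(5) = (w + 5)/(w^2 + 6*w + 8)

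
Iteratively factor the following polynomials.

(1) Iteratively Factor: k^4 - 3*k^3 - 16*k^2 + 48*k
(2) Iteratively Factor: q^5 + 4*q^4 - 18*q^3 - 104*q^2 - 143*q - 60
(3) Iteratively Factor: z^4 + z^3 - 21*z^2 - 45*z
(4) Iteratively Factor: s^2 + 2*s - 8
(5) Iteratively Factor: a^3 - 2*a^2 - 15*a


(1) = (k + 4)*(k^3 - 7*k^2 + 12*k) = k*(k + 4)*(k^2 - 7*k + 12) = k*(k - 4)*(k + 4)*(k - 3)
(2) = (q + 1)*(q^4 + 3*q^3 - 21*q^2 - 83*q - 60) = (q + 1)*(q + 4)*(q^3 - q^2 - 17*q - 15) = (q - 5)*(q + 1)*(q + 4)*(q^2 + 4*q + 3) = (q - 5)*(q + 1)^2*(q + 4)*(q + 3)
(3) = (z + 3)*(z^3 - 2*z^2 - 15*z) = (z - 5)*(z + 3)*(z^2 + 3*z) = (z - 5)*(z + 3)^2*(z)
(4) = (s + 4)*(s - 2)
(5) = (a)*(a^2 - 2*a - 15) = a*(a - 5)*(a + 3)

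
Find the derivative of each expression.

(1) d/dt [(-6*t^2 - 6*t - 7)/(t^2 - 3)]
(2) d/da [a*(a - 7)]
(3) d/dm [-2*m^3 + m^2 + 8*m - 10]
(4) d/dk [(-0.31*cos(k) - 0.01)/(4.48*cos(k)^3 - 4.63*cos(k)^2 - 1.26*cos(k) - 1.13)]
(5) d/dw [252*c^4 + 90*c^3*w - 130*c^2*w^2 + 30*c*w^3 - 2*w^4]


(1) = 2*(3*t^2 + 25*t + 9)/(t^4 - 6*t^2 + 9)
(2) = 2*a - 7
(3) = -6*m^2 + 2*m + 8
(4) = (-2.7776*cos(k)^3 + 1.3009*cos(k)^2 + 0.0926*cos(k) - 0.3377)*sin(k)/(20.0704*cos(k)^6 - 41.4848*cos(k)^5 + 10.1473*cos(k)^4 + 1.5428*cos(k)^3 + 12.0514*cos(k)^2 + 2.8476*cos(k) + 1.2769)
(5) = 90*c^3 - 260*c^2*w + 90*c*w^2 - 8*w^3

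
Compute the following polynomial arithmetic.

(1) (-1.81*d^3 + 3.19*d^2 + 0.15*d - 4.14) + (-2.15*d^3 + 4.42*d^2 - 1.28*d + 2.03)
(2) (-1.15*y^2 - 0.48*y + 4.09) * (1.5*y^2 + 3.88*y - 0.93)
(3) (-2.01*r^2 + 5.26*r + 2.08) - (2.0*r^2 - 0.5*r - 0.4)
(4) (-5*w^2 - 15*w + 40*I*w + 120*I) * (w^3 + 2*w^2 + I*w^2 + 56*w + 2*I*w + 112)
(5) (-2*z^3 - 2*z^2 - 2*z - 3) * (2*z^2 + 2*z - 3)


(1) = -3.96*d^3 + 7.61*d^2 - 1.13*d - 2.11
(2) = -1.725*y^4 - 5.182*y^3 + 5.3421*y^2 + 16.3156*y - 3.8037
(3) = -4.01*r^2 + 5.76*r + 2.48
(4) = -5*w^5 - 25*w^4 + 35*I*w^4 - 350*w^3 + 175*I*w^3 - 1600*w^2 + 2450*I*w^2 - 1920*w + 11200*I*w + 13440*I
(5) = -4*z^5 - 8*z^4 - 2*z^3 - 4*z^2 + 9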